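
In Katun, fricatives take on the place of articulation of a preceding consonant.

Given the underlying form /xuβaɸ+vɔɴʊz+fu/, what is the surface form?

[xuβaɸβɔɴʊzsu]

The rule targets /v/ (voiced labiodental fricative), which sits after the trigger /ɸ/ (bilabial).
A voiced bilabial fricative is [β], so the surface segment is [β].
At the second juncture, /f/ likewise becomes [s] adjacent to /z/.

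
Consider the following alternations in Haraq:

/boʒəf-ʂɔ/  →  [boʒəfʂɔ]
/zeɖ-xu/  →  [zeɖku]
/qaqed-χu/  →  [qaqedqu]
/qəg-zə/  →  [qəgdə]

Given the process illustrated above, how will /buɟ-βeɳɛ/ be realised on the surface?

The data show progressive manner assimilation: /x/ → [k] after /ɖ/; /χ/ → [q] after /d/; /z/ → [d] after /g/. In each pair only manner changes, matching the preceding consonant, while place and voice stay constant.
Nothing changes in [boʒəfʂɔ]: there the adjacent consonants already agree in manner (/ʂ/ and /f/ are both fricatives), so this form is consistent with the same rule.
The rule targets /β/ (voiced bilabial fricative), which sits after the trigger /ɟ/ (stop).
The voiced bilabial stop is [b], so /β/ → [b].

[buɟbeɳɛ]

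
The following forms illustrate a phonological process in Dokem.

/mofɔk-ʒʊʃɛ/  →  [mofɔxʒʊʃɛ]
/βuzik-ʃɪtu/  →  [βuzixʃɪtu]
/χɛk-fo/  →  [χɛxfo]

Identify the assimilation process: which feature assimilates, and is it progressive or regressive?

regressive manner assimilation

Underlying /k/ is realised as [x] next to /ʒ/; /ʒ/ itself does not change.
/k/ is a stop while /ʒ/ is a fricative; the output [x] is a fricative, matching the trigger — so the feature that spreads is manner.
Place and voice are unchanged, so the assimilation is partial, not total.
The same holds elsewhere in the data: /k/ → [x] before /ʃ/ (stop → fricative, matching a fricative); /k/ → [x] before /f/ (stop → fricative, matching a fricative) — only manner changes, and always toward the following segment.
Since the segment that changes precedes the conditioning segment, the assimilation is regressive.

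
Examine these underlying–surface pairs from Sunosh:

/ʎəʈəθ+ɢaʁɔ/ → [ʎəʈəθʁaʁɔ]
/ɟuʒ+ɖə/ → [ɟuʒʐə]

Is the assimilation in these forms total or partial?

partial assimilation

The segment that alternates is /ɢ/, which surfaces as [ʁ] when adjacent to /θ/.
The change stop → fricative matches the manner of the preceding /θ/, identifying this as manner assimilation.
Place and voice are unchanged, so the assimilation is partial, not total.
The same holds elsewhere in the data: /ɖ/ → [ʐ] after /ʒ/ (stop → fricative, matching a fricative) — only manner changes, and always toward the preceding segment.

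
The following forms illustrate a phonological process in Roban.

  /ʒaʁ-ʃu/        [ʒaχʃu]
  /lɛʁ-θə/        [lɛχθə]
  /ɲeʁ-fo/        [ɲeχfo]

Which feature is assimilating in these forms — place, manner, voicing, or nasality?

Underlying /ʁ/ is realised as [χ] next to /ʃ/; /ʃ/ itself does not change.
The change voiced → voiceless matches the voicing of the following /ʃ/, identifying this as voicing assimilation.
The other alternating forms pattern the same way: /ʁ/ → [χ] before /θ/ (voiced → voiceless, matching voiceless); /ʁ/ → [χ] before /f/ (voiced → voiceless, matching voiceless) — only voicing changes, and always toward the following segment.

voicing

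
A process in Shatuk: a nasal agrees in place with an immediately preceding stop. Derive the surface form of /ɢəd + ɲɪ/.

[ɢədnɪ]

/ɲ/ is a voiced palatal nasal. The preceding trigger /d/ is alveolar, so /ɲ/ must become alveolar as well.
The voiced alveolar nasal is [n], so /ɲ/ → [n].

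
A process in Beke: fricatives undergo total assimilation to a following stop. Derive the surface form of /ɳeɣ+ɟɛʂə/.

/ɣ/ is the segment targeted by the rule; it sits immediately before /ɟ/, so it assimilates completely and surfaces as [ɟ].

[ɳeɟɟɛʂə]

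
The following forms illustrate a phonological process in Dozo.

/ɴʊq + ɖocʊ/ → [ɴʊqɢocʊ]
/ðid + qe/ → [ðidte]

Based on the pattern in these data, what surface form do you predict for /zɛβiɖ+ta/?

[zɛβiɖʈa]

The data show progressive place assimilation: /ɖ/ → [ɢ] after /q/; /q/ → [t] after /d/. In each pair only place changes, matching the preceding consonant, while manner and voice stay constant.
The rule targets /t/ (voiceless alveolar stop), which sits after the trigger /ɖ/ (retroflex).
Changing only its place to retroflex gives [ʈ] — the voiceless retroflex stop.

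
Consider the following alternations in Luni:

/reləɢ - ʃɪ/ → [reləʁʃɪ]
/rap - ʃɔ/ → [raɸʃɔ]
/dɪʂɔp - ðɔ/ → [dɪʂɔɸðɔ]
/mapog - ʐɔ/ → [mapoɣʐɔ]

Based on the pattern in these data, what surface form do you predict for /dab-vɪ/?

The data show regressive manner assimilation: /ɢ/ → [ʁ] before /ʃ/; /p/ → [ɸ] before /ʃ/; /p/ → [ɸ] before /ð/; /g/ → [ɣ] before /ʐ/. In each pair only manner changes, matching the following consonant, while place and voice stay constant.
The rule targets /b/ (voiced bilabial stop), which sits before the trigger /v/ (fricative).
A voiced bilabial fricative is [β], so the surface segment is [β].

[daβvɪ]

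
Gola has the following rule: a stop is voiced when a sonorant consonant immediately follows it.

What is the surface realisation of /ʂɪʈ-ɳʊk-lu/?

[ʂɪɖɳʊglu]

The rule targets /ʈ/ (voiceless retroflex stop), which sits before the trigger /ɳ/ (voiced).
The voiced retroflex stop is [ɖ], so /ʈ/ → [ɖ].
At the second juncture, /k/ likewise becomes [g] adjacent to /l/.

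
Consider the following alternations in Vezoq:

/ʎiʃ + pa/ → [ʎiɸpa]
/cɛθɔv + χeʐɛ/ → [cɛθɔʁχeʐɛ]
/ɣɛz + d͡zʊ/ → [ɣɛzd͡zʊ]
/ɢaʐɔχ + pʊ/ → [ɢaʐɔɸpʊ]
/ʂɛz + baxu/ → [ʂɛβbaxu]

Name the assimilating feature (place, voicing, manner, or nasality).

place

Underlying /ʃ/ is realised as [ɸ] next to /p/; /p/ itself does not change.
/ʃ/ is postalveolar while /p/ is bilabial; the output [ɸ] is bilabial, matching the trigger — so the feature that spreads is place.
The same holds elsewhere in the data: /v/ → [ʁ] before /χ/ (labiodental → uvular, matching uvular); /χ/ → [ɸ] before /p/ (uvular → bilabial, matching bilabial); /z/ → [β] before /b/ (alveolar → bilabial, matching bilabial) — only place changes, and always toward the following segment.
Nothing changes in [ɣɛzd͡zʊ]: there the adjacent consonants already agree in place (/z/ and /d͡z/ are both alveolar), so this form is consistent with the same rule.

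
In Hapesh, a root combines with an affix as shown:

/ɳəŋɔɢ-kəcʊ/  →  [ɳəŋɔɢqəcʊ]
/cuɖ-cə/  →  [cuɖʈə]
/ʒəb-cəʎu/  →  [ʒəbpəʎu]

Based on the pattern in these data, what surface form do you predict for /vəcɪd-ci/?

The data show progressive place assimilation: /k/ → [q] after /ɢ/; /c/ → [ʈ] after /ɖ/; /c/ → [p] after /b/. In each pair only place changes, matching the preceding consonant, while manner and voice stay constant.
The rule targets /c/ (voiceless palatal stop), which sits after the trigger /d/ (alveolar).
A voiceless alveolar stop is [t], so the surface segment is [t].

[vəcɪdti]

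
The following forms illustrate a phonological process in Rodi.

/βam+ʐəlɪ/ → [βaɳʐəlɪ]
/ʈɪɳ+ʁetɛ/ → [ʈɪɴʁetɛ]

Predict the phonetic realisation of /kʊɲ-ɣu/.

The data show regressive place assimilation: /m/ → [ɳ] before /ʐ/; /ɳ/ → [ɴ] before /ʁ/. In each pair only place changes, matching the following consonant, while manner and voice stay constant.
/ɲ/ is a voiced palatal nasal. The following trigger /ɣ/ is velar, so /ɲ/ must become velar as well.
A voiced velar nasal is [ŋ], so the surface segment is [ŋ].

[kʊŋɣu]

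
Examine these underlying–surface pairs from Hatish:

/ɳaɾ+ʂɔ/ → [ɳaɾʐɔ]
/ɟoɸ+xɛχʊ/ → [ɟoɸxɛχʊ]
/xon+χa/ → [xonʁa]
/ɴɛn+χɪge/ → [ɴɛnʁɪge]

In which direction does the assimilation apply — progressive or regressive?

Underlying /ʂ/ is realised as [ʐ] next to /ɾ/; /ɾ/ itself does not change.
/ʂ/ is voiceless while /ɾ/ is voiced; the output [ʐ] is voiced, matching the trigger — so the feature that spreads is voicing.
The same holds elsewhere in the data: /χ/ → [ʁ] after /n/ (voiceless → voiced, matching voiced) — only voicing changes, and always toward the preceding segment.
Nothing changes in [ɟoɸxɛχʊ]: there the adjacent consonants already agree in voicing (/x/ and /ɸ/ are both voiceless), so this form is consistent with the same rule.
The trigger is the preceding segment, so the direction is progressive (perseverative).

progressive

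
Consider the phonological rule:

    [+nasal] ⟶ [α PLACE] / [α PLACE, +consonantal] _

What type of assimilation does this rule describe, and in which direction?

progressive place assimilation

The shared variable α links the value of the place features (abbreviated [PLACE]) on the target to the same value on the neighbouring segment, so place is the feature that assimilates.
Since the environment is written before the underscore, the trigger precedes the target; the direction is progressive.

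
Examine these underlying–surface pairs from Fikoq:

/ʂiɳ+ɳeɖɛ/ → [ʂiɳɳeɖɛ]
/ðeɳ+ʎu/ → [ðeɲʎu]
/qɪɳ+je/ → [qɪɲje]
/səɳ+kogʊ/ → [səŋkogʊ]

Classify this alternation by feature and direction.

regressive place assimilation

The segment that alternates is /ɳ/, which surfaces as [ɲ] when adjacent to /ʎ/.
The change retroflex → palatal matches the place of the following /ʎ/, identifying this as place assimilation.
Manner and voice are unchanged, so the assimilation is partial, not total.
The other alternating forms pattern the same way: /ɳ/ → [ɲ] before /j/ (retroflex → palatal, matching palatal); /ɳ/ → [ŋ] before /k/ (retroflex → velar, matching velar) — only place changes, and always toward the following segment.
No alternation appears in [ʂiɳɳeɖɛ]: there the adjacent consonants already agree in place (/ɳ/ and /ɳ/ are both retroflex), so this form is consistent with the same rule.
The trigger is the following segment, so the direction is regressive (anticipatory).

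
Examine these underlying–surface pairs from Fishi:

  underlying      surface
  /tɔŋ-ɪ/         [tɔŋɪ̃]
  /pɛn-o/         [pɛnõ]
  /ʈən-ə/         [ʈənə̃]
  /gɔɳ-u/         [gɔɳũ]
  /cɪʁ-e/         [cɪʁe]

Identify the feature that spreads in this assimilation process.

The vowel /ɪ/ surfaces as nasalised [ɪ̃] next to the preceding nasal /ŋ/ — it has acquired the [+nasal] feature of its neighbour.
The other forms show the same pattern: /o/ → [õ] after /n/; /ə/ → [ə̃] after /n/; /u/ → [ũ] after /ɳ/ — each time a vowel is nasalised next to a preceding nasal.
No change occurs in [cɪʁe] because the vowel at the boundary is adjacent to an oral consonant, not a nasal (/e/ next to /ʁ/).

nasality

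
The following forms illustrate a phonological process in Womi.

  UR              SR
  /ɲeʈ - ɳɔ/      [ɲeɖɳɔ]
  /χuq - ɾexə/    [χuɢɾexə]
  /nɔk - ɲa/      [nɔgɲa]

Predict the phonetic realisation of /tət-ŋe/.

[tədŋe]

The data show regressive voicing assimilation: /ʈ/ → [ɖ] before /ɳ/; /q/ → [ɢ] before /ɾ/; /k/ → [g] before /ɲ/. In each pair only voicing changes, matching the following consonant, while place and manner stay constant.
/t/ is a voiceless alveolar stop. The following trigger /ŋ/ is voiced, so /t/ must become voiced as well.
The voiced alveolar stop is [d], so /t/ → [d].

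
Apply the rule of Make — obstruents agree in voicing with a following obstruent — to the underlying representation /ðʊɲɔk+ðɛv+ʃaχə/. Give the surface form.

The rule targets /k/ (voiceless velar stop), which sits before the trigger /ð/ (voiced).
The voiced velar stop is [g], so /k/ → [g].
At the second juncture, /v/ likewise becomes [f] adjacent to /ʃ/.

[ðʊɲɔgðɛfʃaχə]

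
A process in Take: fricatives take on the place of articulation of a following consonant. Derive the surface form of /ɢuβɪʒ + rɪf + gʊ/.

The rule targets /ʒ/ (voiced postalveolar fricative), which sits before the trigger /r/ (alveolar).
The voiced alveolar fricative is [z], so /ʒ/ → [z].
The same rule applies at the second boundary: /f/ → [x] next to /g/.

[ɢuβɪzrɪxgʊ]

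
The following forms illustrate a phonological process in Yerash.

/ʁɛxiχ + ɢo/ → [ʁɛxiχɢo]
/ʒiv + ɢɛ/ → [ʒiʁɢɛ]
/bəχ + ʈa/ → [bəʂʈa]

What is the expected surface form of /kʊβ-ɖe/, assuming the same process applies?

The data show regressive place assimilation: /v/ → [ʁ] before /ɢ/; /χ/ → [ʂ] before /ʈ/. In each pair only place changes, matching the following consonant, while manner and voice stay constant.
Nothing changes in [ʁɛxiχɢo]: there the adjacent consonants already agree in place (/χ/ and /ɢ/ are both uvular), so this form is consistent with the same rule.
The rule targets /β/ (voiced bilabial fricative), which sits before the trigger /ɖ/ (retroflex).
Changing only its place to retroflex gives [ʐ] — the voiced retroflex fricative.

[kʊʐɖe]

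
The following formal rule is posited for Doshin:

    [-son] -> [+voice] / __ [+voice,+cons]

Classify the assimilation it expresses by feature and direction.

The target ([-son], obstruents) acquires [+voice] next to a voiced consonant ([+voice,+cons]) — it takes on the voicing of its neighbour, so the feature that spreads is voicing.
The conditioning segment sits to the right of the focus bar, meaning the trigger follows the segment that changes — regressive assimilation.

regressive voicing assimilation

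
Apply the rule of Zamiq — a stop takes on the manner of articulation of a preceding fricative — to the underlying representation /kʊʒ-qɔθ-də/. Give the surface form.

[kʊʒχɔθzə]

The rule targets /q/ (voiceless uvular stop), which sits after the trigger /ʒ/ (fricative).
A voiceless uvular fricative is [χ], so the surface segment is [χ].
At the second juncture, /d/ likewise becomes [z] adjacent to /θ/.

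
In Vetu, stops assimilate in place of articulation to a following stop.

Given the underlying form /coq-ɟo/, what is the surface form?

The rule targets /q/ (voiceless uvular stop), which sits before the trigger /ɟ/ (palatal).
The voiceless palatal stop is [c], so /q/ → [c].

[cocɟo]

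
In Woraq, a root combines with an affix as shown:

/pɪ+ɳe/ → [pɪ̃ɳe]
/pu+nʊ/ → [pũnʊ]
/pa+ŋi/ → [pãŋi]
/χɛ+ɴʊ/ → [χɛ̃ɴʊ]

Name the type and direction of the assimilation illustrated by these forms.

regressive nasality assimilation (vowel nasalisation)

The vowel /ɪ/ surfaces as nasalised [ɪ̃] next to the following nasal /ɳ/ — it has acquired the [+nasal] feature of its neighbour.
Likewise in the remaining data: /u/ → [ũ] before /n/; /a/ → [ã] before /ŋ/; /ɛ/ → [ɛ̃] before /ɴ/ — each time a vowel is nasalised next to a following nasal.
Because the conditioning nasal is to the right of the vowel that changes, the process is regressive (anticipatory).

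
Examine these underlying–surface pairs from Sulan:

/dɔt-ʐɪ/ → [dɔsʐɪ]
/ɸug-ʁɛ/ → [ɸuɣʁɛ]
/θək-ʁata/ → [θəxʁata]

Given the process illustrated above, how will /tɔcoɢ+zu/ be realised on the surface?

The data show regressive manner assimilation: /t/ → [s] before /ʐ/; /g/ → [ɣ] before /ʁ/; /k/ → [x] before /ʁ/. In each pair only manner changes, matching the following consonant, while place and voice stay constant.
The rule targets /ɢ/ (voiced uvular stop), which sits before the trigger /z/ (fricative).
Changing only its manner to fricative gives [ʁ] — the voiced uvular fricative.

[tɔcoʁzu]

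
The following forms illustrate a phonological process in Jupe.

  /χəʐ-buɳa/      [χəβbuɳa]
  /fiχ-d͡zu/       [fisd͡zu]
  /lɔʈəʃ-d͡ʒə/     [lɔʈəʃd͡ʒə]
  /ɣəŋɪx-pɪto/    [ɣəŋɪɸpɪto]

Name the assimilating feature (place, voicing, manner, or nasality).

Comparing underlying and surface forms, /ʐ/ → [β] is the alternation; the neighbouring /b/ is constant.
/ʐ/ is retroflex while /b/ is bilabial; the output [β] is bilabial, matching the trigger — so the feature that spreads is place.
The same holds elsewhere in the data: /χ/ → [s] before /d͡z/ (uvular → alveolar, matching alveolar); /x/ → [ɸ] before /p/ (velar → bilabial, matching bilabial) — only place changes, and always toward the following segment.
No alternation appears in [lɔʈəʃd͡ʒə]: there the adjacent consonants already agree in place (/ʃ/ and /d͡ʒ/ are both postalveolar), so this form is consistent with the same rule.

place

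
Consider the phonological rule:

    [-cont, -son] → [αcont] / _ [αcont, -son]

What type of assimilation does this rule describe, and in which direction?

The shared variable α links the value of [cont] on the target to that of the neighbouring obstruent. [cont] distinguishes stops from fricatives — a manner-of-articulation feature — so this is manner assimilation.
Since the environment is written after the underscore, the trigger follows the target; the direction is regressive.

regressive manner assimilation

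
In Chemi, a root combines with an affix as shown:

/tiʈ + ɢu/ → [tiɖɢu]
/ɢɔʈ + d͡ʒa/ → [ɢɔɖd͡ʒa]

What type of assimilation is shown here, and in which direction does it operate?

regressive voicing assimilation

The segment that alternates is /ʈ/, which surfaces as [ɖ] when adjacent to /ɢ/.
/ʈ/ is voiceless while /ɢ/ is voiced; the output [ɖ] is voiced, matching the trigger — so the feature that spreads is voicing.
Place and manner are unchanged, so the assimilation is partial, not total.
The same holds elsewhere in the data: /ʈ/ → [ɖ] before /d͡ʒ/ (voiceless → voiced, matching voiced) — only voicing changes, and always toward the following segment.
Since the segment that changes precedes the conditioning segment, the assimilation is regressive.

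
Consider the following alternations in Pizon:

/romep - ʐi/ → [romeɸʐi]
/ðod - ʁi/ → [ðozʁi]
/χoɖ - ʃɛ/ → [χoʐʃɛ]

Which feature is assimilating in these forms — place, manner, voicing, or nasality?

manner

Underlying /p/ is realised as [ɸ] next to /ʐ/; /ʐ/ itself does not change.
The change stop → fricative matches the manner of the following /ʐ/, identifying this as manner assimilation.
Checking the remaining alternations: /d/ → [z] before /ʁ/ (stop → fricative, matching a fricative); /ɖ/ → [ʐ] before /ʃ/ (stop → fricative, matching a fricative) — only manner changes, and always toward the following segment.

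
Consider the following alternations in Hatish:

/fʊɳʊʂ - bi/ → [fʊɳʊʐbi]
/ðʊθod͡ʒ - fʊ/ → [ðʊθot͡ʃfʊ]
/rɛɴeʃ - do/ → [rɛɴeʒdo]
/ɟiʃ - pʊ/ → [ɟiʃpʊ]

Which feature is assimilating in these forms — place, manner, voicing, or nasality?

voicing

Comparing underlying and surface forms, /ʂ/ → [ʐ] is the alternation; the neighbouring /b/ is constant.
The change voiceless → voiced matches the voicing of the following /b/, identifying this as voicing assimilation.
The same holds elsewhere in the data: /d͡ʒ/ → [t͡ʃ] before /f/ (voiced → voiceless, matching voiceless); /ʃ/ → [ʒ] before /d/ (voiceless → voiced, matching voiced) — only voicing changes, and always toward the following segment.
No alternation appears in [ɟiʃpʊ]: there the adjacent consonants already agree in voicing (/ʃ/ and /p/ are both voiceless), so this form is consistent with the same rule.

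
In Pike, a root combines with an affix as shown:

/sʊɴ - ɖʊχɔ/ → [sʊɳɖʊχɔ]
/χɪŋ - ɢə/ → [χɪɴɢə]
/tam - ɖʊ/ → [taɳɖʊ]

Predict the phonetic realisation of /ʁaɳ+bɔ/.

[ʁambɔ]

The data show regressive place assimilation: /ɴ/ → [ɳ] before /ɖ/; /ŋ/ → [ɴ] before /ɢ/; /m/ → [ɳ] before /ɖ/. In each pair only place changes, matching the following consonant, while manner and voice stay constant.
The rule targets /ɳ/ (voiced retroflex nasal), which sits before the trigger /b/ (bilabial).
A voiced bilabial nasal is [m], so the surface segment is [m].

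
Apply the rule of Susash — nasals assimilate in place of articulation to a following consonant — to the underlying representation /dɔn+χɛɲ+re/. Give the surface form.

The rule targets /n/ (voiced alveolar nasal), which sits before the trigger /χ/ (uvular).
The voiced uvular nasal is [ɴ], so /n/ → [ɴ].
At the second juncture, /ɲ/ likewise becomes [n] adjacent to /r/.

[dɔɴχɛnre]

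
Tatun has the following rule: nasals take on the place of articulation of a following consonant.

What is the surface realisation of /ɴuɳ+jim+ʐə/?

[ɴuɲjiɳʐə]

/ɳ/ is a voiced retroflex nasal. The following trigger /j/ is palatal, so /ɳ/ must become palatal as well.
The voiced palatal nasal is [ɲ], so /ɳ/ → [ɲ].
The same rule applies at the second boundary: /m/ → [ɳ] next to /ʐ/.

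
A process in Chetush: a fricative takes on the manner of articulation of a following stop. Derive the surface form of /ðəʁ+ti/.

[ðəɢti]

/ʁ/ is a voiced uvular fricative. The following trigger /t/ is a stop, so /ʁ/ must become a stop as well.
The voiced uvular stop is [ɢ], so /ʁ/ → [ɢ].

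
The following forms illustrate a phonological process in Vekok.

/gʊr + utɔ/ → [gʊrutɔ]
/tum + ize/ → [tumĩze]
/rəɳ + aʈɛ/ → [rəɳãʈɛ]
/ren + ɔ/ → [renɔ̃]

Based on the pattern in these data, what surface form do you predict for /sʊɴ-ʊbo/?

[sʊɴʊ̃bo]

The data show progressive nasality assimilation (vowel nasalisation): /i/ → [ĩ] after /m/; /a/ → [ã] after /ɳ/; /ɔ/ → [ɔ̃] after /n/ — a vowel is nasalised by an immediately preceding nasal consonant.
No change occurs in [gʊrutɔ] because the vowel at the boundary is adjacent to an oral consonant, not a nasal (/u/ next to /r/).
The vowel /ʊ/ is adjacent to the preceding nasal /ɴ/, so it acquires [+nasal] and surfaces as [ʊ̃].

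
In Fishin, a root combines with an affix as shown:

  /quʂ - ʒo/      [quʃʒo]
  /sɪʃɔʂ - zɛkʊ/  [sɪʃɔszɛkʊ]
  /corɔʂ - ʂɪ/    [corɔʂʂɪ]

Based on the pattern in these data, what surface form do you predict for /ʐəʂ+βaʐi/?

[ʐəɸβaʐi]

The data show regressive place assimilation: /ʂ/ → [ʃ] before /ʒ/; /ʂ/ → [s] before /z/. In each pair only place changes, matching the following consonant, while manner and voice stay constant.
No alternation appears in [corɔʂʂɪ]: there the adjacent consonants already agree in place (/ʂ/ and /ʂ/ are both retroflex), so this form is consistent with the same rule.
The rule targets /ʂ/ (voiceless retroflex fricative), which sits before the trigger /β/ (bilabial).
Changing only its place to bilabial gives [ɸ] — the voiceless bilabial fricative.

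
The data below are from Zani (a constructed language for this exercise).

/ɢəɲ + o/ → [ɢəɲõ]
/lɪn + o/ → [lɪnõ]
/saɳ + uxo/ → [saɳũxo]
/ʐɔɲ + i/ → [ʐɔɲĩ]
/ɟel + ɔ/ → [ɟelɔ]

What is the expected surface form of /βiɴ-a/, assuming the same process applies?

[βiɴã]

The data show progressive nasality assimilation (vowel nasalisation): /o/ → [õ] after /ɲ/; /o/ → [õ] after /n/; /u/ → [ũ] after /ɳ/; /i/ → [ĩ] after /ɲ/ — a vowel is nasalised by an immediately preceding nasal consonant.
No change occurs in [ɟelɔ] because the vowel at the boundary is adjacent to an oral consonant, not a nasal (/ɔ/ next to /l/).
/a/ sits next to the nasal /ɴ/ and is therefore nasalised to [ã].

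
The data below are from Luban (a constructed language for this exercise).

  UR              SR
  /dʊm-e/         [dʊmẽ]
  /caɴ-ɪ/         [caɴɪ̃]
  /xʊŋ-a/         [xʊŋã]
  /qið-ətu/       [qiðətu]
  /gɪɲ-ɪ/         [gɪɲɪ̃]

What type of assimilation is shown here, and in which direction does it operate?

progressive nasality assimilation (vowel nasalisation)

The vowel /e/ surfaces as nasalised [ẽ] next to the preceding nasal /m/ — it has acquired the [+nasal] feature of its neighbour.
The other forms show the same pattern: /ɪ/ → [ɪ̃] after /ɴ/; /a/ → [ã] after /ŋ/; /ɪ/ → [ɪ̃] after /ɲ/ — each time a vowel is nasalised next to a preceding nasal.
No change occurs in [qiðətu] because the vowel at the boundary is adjacent to an oral consonant, not a nasal (/ə/ next to /ð/).
Because the conditioning nasal is to the left of the vowel that changes, the process is progressive (perseverative).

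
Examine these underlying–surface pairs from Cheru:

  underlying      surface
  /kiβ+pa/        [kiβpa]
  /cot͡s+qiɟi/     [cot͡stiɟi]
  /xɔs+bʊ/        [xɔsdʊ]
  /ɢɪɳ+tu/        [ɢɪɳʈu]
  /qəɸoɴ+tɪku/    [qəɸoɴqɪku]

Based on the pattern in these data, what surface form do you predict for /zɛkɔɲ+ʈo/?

[zɛkɔɲco]

The data show progressive place assimilation: /q/ → [t] after /t͡s/; /b/ → [d] after /s/; /t/ → [ʈ] after /ɳ/; /t/ → [q] after /ɴ/. In each pair only place changes, matching the preceding consonant, while manner and voice stay constant.
Nothing changes in [kiβpa]: there the adjacent consonants already agree in place (/p/ and /β/ are both bilabial), so this form is consistent with the same rule.
The rule targets /ʈ/ (voiceless retroflex stop), which sits after the trigger /ɲ/ (palatal).
Changing only its place to palatal gives [c] — the voiceless palatal stop.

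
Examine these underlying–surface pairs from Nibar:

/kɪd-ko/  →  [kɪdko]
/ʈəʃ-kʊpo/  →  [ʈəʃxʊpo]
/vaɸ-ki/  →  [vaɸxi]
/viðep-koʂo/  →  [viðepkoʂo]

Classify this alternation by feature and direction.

progressive manner assimilation

Underlying /k/ is realised as [x] next to /ʃ/; /ʃ/ itself does not change.
The change stop → fricative matches the manner of the preceding /ʃ/, identifying this as manner assimilation.
Place and voice are unchanged, so the assimilation is partial, not total.
Checking the remaining alternation: /k/ → [x] after /ɸ/ (stop → fricative, matching a fricative) — only manner changes, and always toward the preceding segment.
No alternation appears in [kɪdko], [viðepkoʂo]: there the adjacent consonants already agree in manner (/k/ and /d/ are both stops; /k/ and /p/ are both stops), so these forms are consistent with the same rule.
Since the segment that changes follows the conditioning segment, the assimilation is progressive.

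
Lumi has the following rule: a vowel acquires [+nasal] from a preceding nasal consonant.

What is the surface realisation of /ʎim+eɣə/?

[ʎimẽɣə]

The vowel /e/ is adjacent to the preceding nasal /m/, so it acquires [+nasal] and surfaces as [ẽ].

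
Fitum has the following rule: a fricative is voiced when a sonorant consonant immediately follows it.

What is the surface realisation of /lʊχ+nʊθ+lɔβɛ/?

/χ/ is a voiceless uvular fricative. The following trigger /n/ is voiced, so /χ/ must become voiced as well.
Changing only its voicing to voiced gives [ʁ] — the voiced uvular fricative.
The same rule applies at the second boundary: /θ/ → [ð] next to /l/.

[lʊʁnʊðlɔβɛ]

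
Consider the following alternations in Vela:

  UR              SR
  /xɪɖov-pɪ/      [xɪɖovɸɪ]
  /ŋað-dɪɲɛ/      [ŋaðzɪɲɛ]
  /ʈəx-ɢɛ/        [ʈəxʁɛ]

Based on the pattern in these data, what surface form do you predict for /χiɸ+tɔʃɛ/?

The data show progressive manner assimilation: /p/ → [ɸ] after /v/; /d/ → [z] after /ð/; /ɢ/ → [ʁ] after /x/. In each pair only manner changes, matching the preceding consonant, while place and voice stay constant.
/t/ is a voiceless alveolar stop. The preceding trigger /ɸ/ is a fricative, so /t/ must become a fricative as well.
A voiceless alveolar fricative is [s], so the surface segment is [s].

[χiɸsɔʃɛ]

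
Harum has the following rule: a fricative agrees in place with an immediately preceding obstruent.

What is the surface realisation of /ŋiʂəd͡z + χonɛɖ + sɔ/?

[ŋiʂəd͡zsonɛɖʂɔ]

The rule targets /χ/ (voiceless uvular fricative), which sits after the trigger /d͡z/ (alveolar).
The voiceless alveolar fricative is [s], so /χ/ → [s].
The same rule applies at the second boundary: /s/ → [ʂ] next to /ɖ/.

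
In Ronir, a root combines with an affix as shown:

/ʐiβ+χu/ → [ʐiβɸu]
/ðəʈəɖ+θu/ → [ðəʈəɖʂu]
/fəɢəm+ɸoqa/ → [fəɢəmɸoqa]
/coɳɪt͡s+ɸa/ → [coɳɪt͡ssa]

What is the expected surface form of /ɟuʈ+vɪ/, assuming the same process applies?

[ɟuʈʐɪ]

The data show progressive place assimilation: /χ/ → [ɸ] after /β/; /θ/ → [ʂ] after /ɖ/; /ɸ/ → [s] after /t͡s/. In each pair only place changes, matching the preceding consonant, while manner and voice stay constant.
No alternation appears in [fəɢəmɸoqa]: there the adjacent consonants already agree in place (/ɸ/ and /m/ are both bilabial), so this form is consistent with the same rule.
/v/ is a voiced labiodental fricative. The preceding trigger /ʈ/ is retroflex, so /v/ must become retroflex as well.
Changing only its place to retroflex gives [ʐ] — the voiced retroflex fricative.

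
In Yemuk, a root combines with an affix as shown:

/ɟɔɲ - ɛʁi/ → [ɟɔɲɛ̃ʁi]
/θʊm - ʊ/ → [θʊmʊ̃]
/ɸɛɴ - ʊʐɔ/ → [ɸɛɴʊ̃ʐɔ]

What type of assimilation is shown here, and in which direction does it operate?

progressive nasality assimilation (vowel nasalisation)

The vowel /ɛ/ surfaces as nasalised [ɛ̃] next to the preceding nasal /ɲ/ — it has acquired the [+nasal] feature of its neighbour.
The other forms show the same pattern: /ʊ/ → [ʊ̃] after /m/; /ʊ/ → [ʊ̃] after /ɴ/ — each time a vowel is nasalised next to a preceding nasal.
Because the conditioning nasal is to the left of the vowel that changes, the process is progressive (perseverative).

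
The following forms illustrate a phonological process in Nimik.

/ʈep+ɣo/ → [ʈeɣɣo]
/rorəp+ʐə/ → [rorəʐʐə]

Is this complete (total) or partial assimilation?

total assimilation

The segment that alternates is /p/, which surfaces as [ɣ] when adjacent to /ɣ/.
The output [ɣ] is identical to the trigger /ɣ/ — every feature (place, manner, voicing) has been copied — so this is total assimilation.
The remaining alternation confirms this: /p/ → [ʐ] before /ʐ/ — in each case the output is a copy of the following consonant.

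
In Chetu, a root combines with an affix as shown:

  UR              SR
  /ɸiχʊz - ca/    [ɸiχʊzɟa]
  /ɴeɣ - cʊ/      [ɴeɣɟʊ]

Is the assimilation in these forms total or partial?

Comparing underlying and surface forms, /c/ → [ɟ] is the alternation; the neighbouring /z/ is constant.
The change voiceless → voiced matches the voicing of the preceding /z/, identifying this as voicing assimilation.
Place and manner are unchanged, so the assimilation is partial, not total.
The other alternating form patterns the same way: /c/ → [ɟ] after /ɣ/ (voiceless → voiced, matching voiced) — only voicing changes, and always toward the preceding segment.

partial assimilation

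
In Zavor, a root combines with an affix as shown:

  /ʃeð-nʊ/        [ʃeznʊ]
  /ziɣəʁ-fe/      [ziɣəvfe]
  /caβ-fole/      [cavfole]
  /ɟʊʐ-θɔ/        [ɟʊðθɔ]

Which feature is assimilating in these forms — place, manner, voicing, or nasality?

place

Underlying /ð/ is realised as [z] next to /n/; /n/ itself does not change.
The change dental → alveolar matches the place of the following /n/, identifying this as place assimilation.
Checking the remaining alternations: /ʁ/ → [v] before /f/ (uvular → labiodental, matching labiodental); /β/ → [v] before /f/ (bilabial → labiodental, matching labiodental); /ʐ/ → [ð] before /θ/ (retroflex → dental, matching dental) — only place changes, and always toward the following segment.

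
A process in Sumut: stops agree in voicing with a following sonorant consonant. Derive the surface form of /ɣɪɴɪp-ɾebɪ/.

The rule targets /p/ (voiceless bilabial stop), which sits before the trigger /ɾ/ (voiced).
A voiced bilabial stop is [b], so the surface segment is [b].

[ɣɪɴɪbɾebɪ]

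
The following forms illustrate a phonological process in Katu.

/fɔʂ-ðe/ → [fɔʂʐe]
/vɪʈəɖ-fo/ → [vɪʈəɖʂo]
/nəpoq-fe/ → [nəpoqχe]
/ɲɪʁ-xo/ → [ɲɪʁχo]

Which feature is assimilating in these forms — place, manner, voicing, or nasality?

Comparing underlying and surface forms, /ð/ → [ʐ] is the alternation; the neighbouring /ʂ/ is constant.
The change dental → retroflex matches the place of the preceding /ʂ/, identifying this as place assimilation.
The other alternating forms pattern the same way: /f/ → [ʂ] after /ɖ/ (labiodental → retroflex, matching retroflex); /f/ → [χ] after /q/ (labiodental → uvular, matching uvular); /x/ → [χ] after /ʁ/ (velar → uvular, matching uvular) — only place changes, and always toward the preceding segment.

place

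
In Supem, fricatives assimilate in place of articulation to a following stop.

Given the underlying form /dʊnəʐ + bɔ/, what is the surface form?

The rule targets /ʐ/ (voiced retroflex fricative), which sits before the trigger /b/ (bilabial).
Changing only its place to bilabial gives [β] — the voiced bilabial fricative.

[dʊnəβbɔ]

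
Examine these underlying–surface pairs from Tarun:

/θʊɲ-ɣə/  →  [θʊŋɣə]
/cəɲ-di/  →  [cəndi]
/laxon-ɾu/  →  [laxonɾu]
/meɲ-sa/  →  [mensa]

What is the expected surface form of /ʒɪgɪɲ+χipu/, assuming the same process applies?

[ʒɪgɪɴχipu]

The data show regressive place assimilation: /ɲ/ → [ŋ] before /ɣ/; /ɲ/ → [n] before /d/; /ɲ/ → [n] before /s/. In each pair only place changes, matching the following consonant, while manner and voice stay constant.
No alternation appears in [laxonɾu]: there the adjacent consonants already agree in place (/n/ and /ɾ/ are both alveolar), so this form is consistent with the same rule.
The rule targets /ɲ/ (voiced palatal nasal), which sits before the trigger /χ/ (uvular).
A voiced uvular nasal is [ɴ], so the surface segment is [ɴ].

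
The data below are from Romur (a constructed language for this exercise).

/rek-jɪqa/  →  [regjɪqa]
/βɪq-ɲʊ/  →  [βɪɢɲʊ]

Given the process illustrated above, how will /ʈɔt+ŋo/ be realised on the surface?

[ʈɔdŋo]

The data show regressive voicing assimilation: /k/ → [g] before /j/; /q/ → [ɢ] before /ɲ/. In each pair only voicing changes, matching the following consonant, while place and manner stay constant.
/t/ is a voiceless alveolar stop. The following trigger /ŋ/ is voiced, so /t/ must become voiced as well.
Changing only its voicing to voiced gives [d] — the voiced alveolar stop.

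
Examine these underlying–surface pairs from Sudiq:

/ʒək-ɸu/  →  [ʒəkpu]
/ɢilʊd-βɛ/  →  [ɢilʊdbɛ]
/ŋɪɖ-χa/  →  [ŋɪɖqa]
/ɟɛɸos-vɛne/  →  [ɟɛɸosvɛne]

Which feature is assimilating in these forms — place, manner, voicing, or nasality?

Underlying /ɸ/ is realised as [p] next to /k/; /k/ itself does not change.
/ɸ/ is a fricative while /k/ is a stop; the output [p] is a stop, matching the trigger — so the feature that spreads is manner.
The same holds elsewhere in the data: /β/ → [b] after /d/ (fricative → stop, matching a stop); /χ/ → [q] after /ɖ/ (fricative → stop, matching a stop) — only manner changes, and always toward the preceding segment.
Nothing changes in [ɟɛɸosvɛne]: there the adjacent consonants already agree in manner (/v/ and /s/ are both fricatives), so this form is consistent with the same rule.

manner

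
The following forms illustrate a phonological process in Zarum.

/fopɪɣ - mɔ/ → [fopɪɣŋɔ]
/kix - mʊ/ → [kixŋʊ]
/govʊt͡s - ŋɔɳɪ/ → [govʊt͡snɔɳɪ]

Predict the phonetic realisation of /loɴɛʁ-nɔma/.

The data show progressive place assimilation: /m/ → [ŋ] after /ɣ/; /m/ → [ŋ] after /x/; /ŋ/ → [n] after /t͡s/. In each pair only place changes, matching the preceding consonant, while manner and voice stay constant.
/n/ is a voiced alveolar nasal. The preceding trigger /ʁ/ is uvular, so /n/ must become uvular as well.
A voiced uvular nasal is [ɴ], so the surface segment is [ɴ].

[loɴɛʁɴɔma]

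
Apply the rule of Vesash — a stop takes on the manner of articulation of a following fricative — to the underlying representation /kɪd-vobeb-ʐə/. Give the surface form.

The rule targets /d/ (voiced alveolar stop), which sits before the trigger /v/ (fricative).
A voiced alveolar fricative is [z], so the surface segment is [z].
The same rule applies at the second boundary: /b/ → [β] next to /ʐ/.

[kɪzvobeβʐə]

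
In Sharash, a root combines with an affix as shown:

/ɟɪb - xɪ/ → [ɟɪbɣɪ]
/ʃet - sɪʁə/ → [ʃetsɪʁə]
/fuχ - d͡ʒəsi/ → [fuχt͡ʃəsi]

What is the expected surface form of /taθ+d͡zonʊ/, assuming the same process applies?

The data show progressive voicing assimilation: /x/ → [ɣ] after /b/; /d͡ʒ/ → [t͡ʃ] after /χ/. In each pair only voicing changes, matching the preceding consonant, while place and manner stay constant.
Nothing changes in [ʃetsɪʁə]: there the adjacent consonants already agree in voicing (/s/ and /t/ are both voiceless), so this form is consistent with the same rule.
The rule targets /d͡z/ (voiced alveolar affricate), which sits after the trigger /θ/ (voiceless).
A voiceless alveolar affricate is [t͡s], so the surface segment is [t͡s].

[taθt͡sonʊ]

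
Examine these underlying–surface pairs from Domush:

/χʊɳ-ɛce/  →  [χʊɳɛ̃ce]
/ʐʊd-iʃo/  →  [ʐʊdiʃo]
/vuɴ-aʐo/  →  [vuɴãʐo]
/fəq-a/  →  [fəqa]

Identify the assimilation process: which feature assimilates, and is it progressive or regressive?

The vowel /ɛ/ surfaces as nasalised [ɛ̃] next to the preceding nasal /ɳ/ — it has acquired the [+nasal] feature of its neighbour.
Likewise in the remaining data: /a/ → [ã] after /ɴ/ — each time a vowel is nasalised next to a preceding nasal.
No change occurs in [ʐʊdiʃo], [fəqa] because the vowel at the boundary is adjacent to an oral consonant, not a nasal (/i/ next to /d/; /a/ next to /q/).
Because the conditioning nasal is to the left of the vowel that changes, the process is progressive (perseverative).

progressive nasality assimilation (vowel nasalisation)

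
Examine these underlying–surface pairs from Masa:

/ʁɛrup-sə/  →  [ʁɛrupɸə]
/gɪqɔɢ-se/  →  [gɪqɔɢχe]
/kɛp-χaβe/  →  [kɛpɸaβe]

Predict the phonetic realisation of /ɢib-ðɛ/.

The data show progressive place assimilation: /s/ → [ɸ] after /p/; /s/ → [χ] after /ɢ/; /χ/ → [ɸ] after /p/. In each pair only place changes, matching the preceding consonant, while manner and voice stay constant.
The rule targets /ð/ (voiced dental fricative), which sits after the trigger /b/ (bilabial).
Changing only its place to bilabial gives [β] — the voiced bilabial fricative.

[ɢibβɛ]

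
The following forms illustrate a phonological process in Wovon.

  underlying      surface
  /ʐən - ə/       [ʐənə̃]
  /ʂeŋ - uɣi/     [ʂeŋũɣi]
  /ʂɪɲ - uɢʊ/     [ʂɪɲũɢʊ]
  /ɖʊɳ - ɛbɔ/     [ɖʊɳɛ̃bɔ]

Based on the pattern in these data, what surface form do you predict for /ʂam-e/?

The data show progressive nasality assimilation (vowel nasalisation): /ə/ → [ə̃] after /n/; /u/ → [ũ] after /ŋ/; /u/ → [ũ] after /ɲ/; /ɛ/ → [ɛ̃] after /ɳ/ — a vowel is nasalised by an immediately preceding nasal consonant.
/e/ sits next to the nasal /m/ and is therefore nasalised to [ẽ].

[ʂamẽ]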